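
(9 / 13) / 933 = 0.00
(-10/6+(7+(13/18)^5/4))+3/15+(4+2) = 437716817/37791360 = 11.58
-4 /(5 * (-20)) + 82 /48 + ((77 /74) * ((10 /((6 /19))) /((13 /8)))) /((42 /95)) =41223707 /865800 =47.61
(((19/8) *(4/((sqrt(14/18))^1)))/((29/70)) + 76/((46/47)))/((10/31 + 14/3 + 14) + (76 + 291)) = 26505 *sqrt(7)/1041013 + 166098/825631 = 0.27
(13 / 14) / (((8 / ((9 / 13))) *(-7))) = -9 / 784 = -0.01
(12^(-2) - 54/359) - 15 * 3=-2333737/51696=-45.14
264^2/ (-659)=-69696/ 659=-105.76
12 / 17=0.71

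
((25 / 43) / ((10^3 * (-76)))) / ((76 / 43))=-0.00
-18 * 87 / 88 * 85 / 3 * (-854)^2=-4044968865 / 11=-367724442.27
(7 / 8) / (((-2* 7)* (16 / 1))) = -1 / 256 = -0.00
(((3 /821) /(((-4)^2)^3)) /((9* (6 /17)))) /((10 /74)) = 629 /302653440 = 0.00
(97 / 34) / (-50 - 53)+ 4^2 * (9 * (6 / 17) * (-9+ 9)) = -97 / 3502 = -0.03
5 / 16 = 0.31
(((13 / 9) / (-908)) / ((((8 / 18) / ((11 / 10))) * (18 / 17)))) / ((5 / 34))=-41327 / 1634400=-0.03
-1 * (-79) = 79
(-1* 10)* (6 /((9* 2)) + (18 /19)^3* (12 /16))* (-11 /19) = 2197910 /390963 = 5.62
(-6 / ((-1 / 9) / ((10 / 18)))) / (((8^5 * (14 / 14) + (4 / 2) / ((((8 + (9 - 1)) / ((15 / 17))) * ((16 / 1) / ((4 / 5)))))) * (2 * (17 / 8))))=768 / 3565159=0.00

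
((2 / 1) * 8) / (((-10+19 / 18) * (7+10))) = -288 / 2737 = -0.11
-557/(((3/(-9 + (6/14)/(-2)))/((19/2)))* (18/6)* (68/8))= 455069/714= 637.35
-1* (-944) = 944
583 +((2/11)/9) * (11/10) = 583.02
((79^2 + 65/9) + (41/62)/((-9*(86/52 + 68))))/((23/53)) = 167322720433/11621187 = 14398.07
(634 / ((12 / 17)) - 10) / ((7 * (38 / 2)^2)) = 5329 / 15162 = 0.35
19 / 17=1.12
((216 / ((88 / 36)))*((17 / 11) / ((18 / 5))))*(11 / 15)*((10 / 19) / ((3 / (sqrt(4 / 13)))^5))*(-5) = -54400*sqrt(13) / 12397671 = -0.02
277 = 277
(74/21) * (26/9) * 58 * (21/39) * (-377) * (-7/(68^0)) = 22653176/27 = 839006.52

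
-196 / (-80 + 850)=-14 / 55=-0.25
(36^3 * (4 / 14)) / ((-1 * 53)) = -93312 / 371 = -251.51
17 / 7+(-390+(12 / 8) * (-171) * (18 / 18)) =-9017 / 14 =-644.07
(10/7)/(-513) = -0.00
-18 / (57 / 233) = -1398 / 19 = -73.58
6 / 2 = 3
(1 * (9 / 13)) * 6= 54 / 13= 4.15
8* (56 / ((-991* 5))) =-448 / 4955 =-0.09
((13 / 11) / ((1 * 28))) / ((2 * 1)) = 13 / 616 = 0.02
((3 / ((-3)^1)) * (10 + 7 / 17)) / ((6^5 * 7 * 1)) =-59 / 308448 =-0.00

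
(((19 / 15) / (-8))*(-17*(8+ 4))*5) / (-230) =-323 / 460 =-0.70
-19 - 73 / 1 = -92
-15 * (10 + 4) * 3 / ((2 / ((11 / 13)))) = -3465 / 13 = -266.54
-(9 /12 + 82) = -331 /4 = -82.75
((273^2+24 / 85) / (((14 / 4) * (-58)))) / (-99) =2111663 / 569415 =3.71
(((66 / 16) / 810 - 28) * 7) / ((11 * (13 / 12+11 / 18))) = -423283 / 40260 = -10.51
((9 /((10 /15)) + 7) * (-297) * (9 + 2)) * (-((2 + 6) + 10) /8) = 1205523 /8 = 150690.38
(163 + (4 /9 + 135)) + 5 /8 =299.07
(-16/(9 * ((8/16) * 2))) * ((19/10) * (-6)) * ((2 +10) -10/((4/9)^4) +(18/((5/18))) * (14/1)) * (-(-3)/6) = 2686999/400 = 6717.50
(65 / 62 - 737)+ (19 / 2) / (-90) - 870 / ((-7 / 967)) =4665647807 / 39060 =119448.23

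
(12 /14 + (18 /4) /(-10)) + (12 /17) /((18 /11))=5987 /7140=0.84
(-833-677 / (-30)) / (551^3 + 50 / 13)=-316069 / 65240820390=-0.00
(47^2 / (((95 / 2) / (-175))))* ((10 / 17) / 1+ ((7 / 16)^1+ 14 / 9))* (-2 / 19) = 2211.33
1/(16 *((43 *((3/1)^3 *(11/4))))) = 1/51084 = 0.00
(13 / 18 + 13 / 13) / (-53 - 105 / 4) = -62 / 2853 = -0.02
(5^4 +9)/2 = 317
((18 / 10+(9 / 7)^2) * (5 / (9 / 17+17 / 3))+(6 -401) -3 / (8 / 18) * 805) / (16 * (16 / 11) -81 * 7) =992301409 / 92609804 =10.71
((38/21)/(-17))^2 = 0.01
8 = 8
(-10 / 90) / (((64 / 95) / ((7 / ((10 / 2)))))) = -133 / 576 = -0.23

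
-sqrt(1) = -1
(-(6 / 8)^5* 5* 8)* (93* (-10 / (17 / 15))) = 8474625 / 1088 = 7789.18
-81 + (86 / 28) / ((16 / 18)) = -8685 / 112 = -77.54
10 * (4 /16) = 5 /2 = 2.50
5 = 5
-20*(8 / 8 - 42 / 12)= 50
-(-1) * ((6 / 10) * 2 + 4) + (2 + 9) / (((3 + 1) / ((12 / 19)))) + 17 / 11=8864 / 1045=8.48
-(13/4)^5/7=-371293/7168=-51.80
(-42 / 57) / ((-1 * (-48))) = -7 / 456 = -0.02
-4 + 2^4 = 12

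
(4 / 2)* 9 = 18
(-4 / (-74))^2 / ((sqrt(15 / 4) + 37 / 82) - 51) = -135956 / 2348630389 - 6724 * sqrt(15) / 11743151945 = -0.00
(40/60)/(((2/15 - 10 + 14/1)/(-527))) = -85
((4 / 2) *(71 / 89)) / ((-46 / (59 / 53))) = -4189 / 108491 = -0.04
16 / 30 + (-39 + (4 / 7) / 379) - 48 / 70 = -1558009 / 39795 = -39.15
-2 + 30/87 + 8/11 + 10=2894/319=9.07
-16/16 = -1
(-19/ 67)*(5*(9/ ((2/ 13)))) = -11115/ 134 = -82.95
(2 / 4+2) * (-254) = -635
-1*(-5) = 5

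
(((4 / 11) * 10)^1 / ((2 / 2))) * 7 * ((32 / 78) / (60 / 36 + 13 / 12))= 17920 / 4719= 3.80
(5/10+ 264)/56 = 529/112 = 4.72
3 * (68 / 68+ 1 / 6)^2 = 49 / 12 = 4.08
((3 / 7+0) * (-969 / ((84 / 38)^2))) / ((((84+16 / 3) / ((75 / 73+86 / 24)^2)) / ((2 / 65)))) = -38820520187 / 62382552960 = -0.62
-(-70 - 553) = 623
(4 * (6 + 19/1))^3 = 1000000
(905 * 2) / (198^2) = 905 / 19602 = 0.05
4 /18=2 /9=0.22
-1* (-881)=881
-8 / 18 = -4 / 9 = -0.44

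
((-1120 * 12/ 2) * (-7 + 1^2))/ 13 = 40320/ 13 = 3101.54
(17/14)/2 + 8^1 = 241/28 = 8.61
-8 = -8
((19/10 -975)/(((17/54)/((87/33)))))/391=-7619373/365585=-20.84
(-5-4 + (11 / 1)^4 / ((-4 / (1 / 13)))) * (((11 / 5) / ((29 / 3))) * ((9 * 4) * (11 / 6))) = -567369 / 130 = -4364.38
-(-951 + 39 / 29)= 27540 / 29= 949.66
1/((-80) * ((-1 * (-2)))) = -1/160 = -0.01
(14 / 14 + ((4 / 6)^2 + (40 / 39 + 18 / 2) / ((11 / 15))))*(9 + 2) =19454 / 117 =166.27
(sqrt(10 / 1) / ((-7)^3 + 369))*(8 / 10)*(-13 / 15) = -0.08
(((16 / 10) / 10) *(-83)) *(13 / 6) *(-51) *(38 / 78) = 714.91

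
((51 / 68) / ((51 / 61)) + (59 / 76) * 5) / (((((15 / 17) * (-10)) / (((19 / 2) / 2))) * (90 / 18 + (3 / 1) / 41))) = -42189 / 83200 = -0.51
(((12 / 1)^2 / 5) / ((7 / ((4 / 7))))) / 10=288 / 1225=0.24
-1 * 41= -41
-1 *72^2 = -5184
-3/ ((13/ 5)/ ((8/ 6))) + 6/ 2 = 19/ 13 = 1.46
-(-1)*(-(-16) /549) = 16 /549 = 0.03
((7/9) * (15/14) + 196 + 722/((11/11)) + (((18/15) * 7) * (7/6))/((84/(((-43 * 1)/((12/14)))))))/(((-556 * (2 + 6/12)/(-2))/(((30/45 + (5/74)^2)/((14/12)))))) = 3624277171/4795333200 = 0.76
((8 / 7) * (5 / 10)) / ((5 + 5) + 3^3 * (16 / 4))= 2 / 413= 0.00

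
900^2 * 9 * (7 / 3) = 17010000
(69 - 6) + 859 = 922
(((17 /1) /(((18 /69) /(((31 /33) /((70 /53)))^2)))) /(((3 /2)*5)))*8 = 2110969118 /60031125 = 35.16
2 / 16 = 1 / 8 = 0.12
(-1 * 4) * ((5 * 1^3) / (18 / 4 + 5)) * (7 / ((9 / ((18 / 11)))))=-2.68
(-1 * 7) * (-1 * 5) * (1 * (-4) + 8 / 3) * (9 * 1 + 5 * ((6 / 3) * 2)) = -4060 / 3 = -1353.33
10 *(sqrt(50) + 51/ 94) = 76.14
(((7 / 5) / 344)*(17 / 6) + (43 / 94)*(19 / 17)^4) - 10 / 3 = -35217998789 / 13503675280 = -2.61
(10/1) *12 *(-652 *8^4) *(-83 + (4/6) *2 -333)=132888657920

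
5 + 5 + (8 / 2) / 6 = 32 / 3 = 10.67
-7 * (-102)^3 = 7428456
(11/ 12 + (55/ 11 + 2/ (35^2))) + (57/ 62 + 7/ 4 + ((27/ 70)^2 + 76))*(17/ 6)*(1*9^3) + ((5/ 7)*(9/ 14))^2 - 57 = 726809682283/ 4465860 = 162747.98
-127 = -127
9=9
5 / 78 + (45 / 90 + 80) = 3142 / 39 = 80.56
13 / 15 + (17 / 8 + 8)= 1319 / 120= 10.99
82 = 82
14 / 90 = 7 / 45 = 0.16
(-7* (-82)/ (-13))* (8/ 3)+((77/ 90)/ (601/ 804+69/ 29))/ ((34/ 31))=-1352189827/ 11508575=-117.49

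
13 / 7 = 1.86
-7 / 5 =-1.40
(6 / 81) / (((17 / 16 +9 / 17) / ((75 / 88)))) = 1700 / 42867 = 0.04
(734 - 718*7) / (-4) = 1073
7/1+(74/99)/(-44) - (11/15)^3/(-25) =142906477/20418750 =7.00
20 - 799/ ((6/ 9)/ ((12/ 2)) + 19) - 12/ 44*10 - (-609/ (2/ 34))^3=1109682256952.46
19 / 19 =1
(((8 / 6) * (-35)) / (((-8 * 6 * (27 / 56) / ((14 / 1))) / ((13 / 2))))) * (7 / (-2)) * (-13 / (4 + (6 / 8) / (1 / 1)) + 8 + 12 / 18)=-52749970 / 13851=-3808.39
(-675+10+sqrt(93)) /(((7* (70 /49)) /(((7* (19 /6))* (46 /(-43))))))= 406847 /258- 3059* sqrt(93) /1290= 1554.06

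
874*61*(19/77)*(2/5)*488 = 988654816/385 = 2567934.59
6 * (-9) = -54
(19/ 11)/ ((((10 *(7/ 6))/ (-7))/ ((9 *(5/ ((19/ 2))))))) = -54/ 11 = -4.91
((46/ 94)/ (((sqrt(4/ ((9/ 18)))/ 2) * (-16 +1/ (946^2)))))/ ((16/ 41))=-210976447 * sqrt(2)/ 5383814280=-0.06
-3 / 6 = -1 / 2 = -0.50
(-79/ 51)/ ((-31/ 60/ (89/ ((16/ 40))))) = 351550/ 527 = 667.08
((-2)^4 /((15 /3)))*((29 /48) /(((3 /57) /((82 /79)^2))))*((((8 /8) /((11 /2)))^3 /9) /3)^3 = 1896921088 /4344811112288830095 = 0.00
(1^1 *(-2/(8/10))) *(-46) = 115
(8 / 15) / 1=8 / 15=0.53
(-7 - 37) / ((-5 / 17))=748 / 5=149.60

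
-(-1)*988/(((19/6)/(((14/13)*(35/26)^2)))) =102900/169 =608.88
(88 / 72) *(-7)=-77 / 9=-8.56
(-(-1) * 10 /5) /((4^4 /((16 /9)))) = 1 /72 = 0.01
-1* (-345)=345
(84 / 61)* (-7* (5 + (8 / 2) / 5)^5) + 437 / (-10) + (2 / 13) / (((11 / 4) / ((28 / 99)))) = -341718350666293 / 5397356250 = -63312.17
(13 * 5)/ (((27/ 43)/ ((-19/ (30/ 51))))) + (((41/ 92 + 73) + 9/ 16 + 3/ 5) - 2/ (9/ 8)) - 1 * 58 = -165375667/ 49680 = -3328.82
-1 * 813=-813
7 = 7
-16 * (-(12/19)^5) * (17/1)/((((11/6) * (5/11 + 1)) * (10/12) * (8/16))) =304570368/12380495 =24.60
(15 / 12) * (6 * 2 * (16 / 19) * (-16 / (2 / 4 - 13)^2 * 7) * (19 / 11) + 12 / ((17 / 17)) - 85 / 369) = -1881779 / 2029500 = -0.93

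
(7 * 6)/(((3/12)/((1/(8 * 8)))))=21/8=2.62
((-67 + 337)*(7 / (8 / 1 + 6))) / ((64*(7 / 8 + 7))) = 15 / 56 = 0.27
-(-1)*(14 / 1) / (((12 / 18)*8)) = 21 / 8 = 2.62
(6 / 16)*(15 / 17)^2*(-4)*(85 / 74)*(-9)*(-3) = -91125 / 2516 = -36.22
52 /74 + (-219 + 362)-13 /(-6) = 32383 /222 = 145.87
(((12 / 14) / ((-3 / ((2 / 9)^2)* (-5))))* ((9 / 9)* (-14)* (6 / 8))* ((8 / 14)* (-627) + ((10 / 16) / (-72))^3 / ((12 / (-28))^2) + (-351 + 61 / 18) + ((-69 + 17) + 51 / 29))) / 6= 264001978431727 / 70701890273280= 3.73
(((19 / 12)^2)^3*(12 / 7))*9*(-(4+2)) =-47045881 / 32256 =-1458.52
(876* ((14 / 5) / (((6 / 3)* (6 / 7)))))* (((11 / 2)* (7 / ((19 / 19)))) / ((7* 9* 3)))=39347 / 135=291.46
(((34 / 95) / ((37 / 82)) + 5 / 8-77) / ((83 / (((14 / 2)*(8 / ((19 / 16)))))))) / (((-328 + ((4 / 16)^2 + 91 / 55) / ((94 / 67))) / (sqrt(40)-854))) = -3363172334584832 / 29967319196413 + 7876281814016*sqrt(10) / 29967319196413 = -111.40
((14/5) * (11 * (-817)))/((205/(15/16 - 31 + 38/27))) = 778750511/221400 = 3517.39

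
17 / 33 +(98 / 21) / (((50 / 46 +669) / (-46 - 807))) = -459887 / 84766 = -5.43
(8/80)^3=0.00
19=19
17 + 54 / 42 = 128 / 7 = 18.29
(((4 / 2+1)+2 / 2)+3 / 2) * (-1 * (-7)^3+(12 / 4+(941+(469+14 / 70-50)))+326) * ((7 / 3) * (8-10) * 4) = -1043196 / 5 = -208639.20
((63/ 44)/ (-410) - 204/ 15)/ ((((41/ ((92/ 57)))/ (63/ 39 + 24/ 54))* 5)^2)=-15080186037086/ 4214787692061375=-0.00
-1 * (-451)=451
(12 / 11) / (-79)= -12 / 869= -0.01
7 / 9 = 0.78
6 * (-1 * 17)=-102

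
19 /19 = 1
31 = 31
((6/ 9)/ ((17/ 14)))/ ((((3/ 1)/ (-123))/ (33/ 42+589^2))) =-398266210/ 51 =-7809141.37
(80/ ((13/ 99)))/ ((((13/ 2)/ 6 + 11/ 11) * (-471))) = -0.62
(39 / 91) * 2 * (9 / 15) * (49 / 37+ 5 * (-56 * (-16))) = 426366 / 185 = 2304.68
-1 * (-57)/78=19/26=0.73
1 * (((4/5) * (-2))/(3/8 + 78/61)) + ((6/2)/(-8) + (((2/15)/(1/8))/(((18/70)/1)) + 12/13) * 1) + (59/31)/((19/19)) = 659382341/117079560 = 5.63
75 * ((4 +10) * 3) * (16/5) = 10080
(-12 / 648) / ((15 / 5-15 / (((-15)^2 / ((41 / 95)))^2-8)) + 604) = -456877177 / 14975518746096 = -0.00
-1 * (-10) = 10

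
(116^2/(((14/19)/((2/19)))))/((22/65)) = 437320/77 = 5679.48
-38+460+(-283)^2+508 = 81019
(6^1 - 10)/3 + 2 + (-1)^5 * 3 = -7/3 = -2.33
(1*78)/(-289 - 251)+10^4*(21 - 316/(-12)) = 42599987/90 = 473333.19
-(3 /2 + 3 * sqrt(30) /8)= -3 * sqrt(30) /8 - 3 /2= -3.55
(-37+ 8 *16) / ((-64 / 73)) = -6643 / 64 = -103.80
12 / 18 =2 / 3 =0.67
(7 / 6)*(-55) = -385 / 6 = -64.17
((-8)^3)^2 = 262144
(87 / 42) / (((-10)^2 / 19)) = 551 / 1400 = 0.39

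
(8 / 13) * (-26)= -16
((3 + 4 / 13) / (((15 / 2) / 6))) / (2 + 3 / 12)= 688 / 585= 1.18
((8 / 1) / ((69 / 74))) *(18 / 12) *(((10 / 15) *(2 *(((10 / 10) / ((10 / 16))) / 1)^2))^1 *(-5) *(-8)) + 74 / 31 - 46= 18326008 / 10695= 1713.51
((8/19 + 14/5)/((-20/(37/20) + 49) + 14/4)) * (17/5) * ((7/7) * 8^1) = 3079584/1465375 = 2.10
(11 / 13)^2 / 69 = 121 / 11661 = 0.01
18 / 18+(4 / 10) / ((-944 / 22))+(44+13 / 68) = 226587 / 5015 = 45.18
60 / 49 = 1.22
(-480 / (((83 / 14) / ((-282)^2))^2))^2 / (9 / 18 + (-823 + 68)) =-235991426227791184100170137600 / 23871535463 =-9885892199668898361.73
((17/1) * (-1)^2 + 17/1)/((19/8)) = 272/19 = 14.32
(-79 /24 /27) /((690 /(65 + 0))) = -1027 /89424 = -0.01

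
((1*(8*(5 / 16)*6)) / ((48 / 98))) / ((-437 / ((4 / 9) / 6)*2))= -245 / 94392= -0.00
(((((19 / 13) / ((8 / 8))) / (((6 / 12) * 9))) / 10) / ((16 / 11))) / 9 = 209 / 84240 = 0.00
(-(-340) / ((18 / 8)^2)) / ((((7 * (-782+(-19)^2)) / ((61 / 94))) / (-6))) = 331840 / 3739743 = 0.09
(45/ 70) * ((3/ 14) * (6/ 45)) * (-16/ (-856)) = 9/ 26215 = 0.00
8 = 8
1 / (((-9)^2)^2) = 1 / 6561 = 0.00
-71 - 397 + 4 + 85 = -379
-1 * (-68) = 68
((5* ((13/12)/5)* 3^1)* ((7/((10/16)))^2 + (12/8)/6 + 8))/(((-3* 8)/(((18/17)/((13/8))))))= -40107/3400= -11.80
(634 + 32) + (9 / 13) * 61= 9207 / 13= 708.23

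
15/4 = 3.75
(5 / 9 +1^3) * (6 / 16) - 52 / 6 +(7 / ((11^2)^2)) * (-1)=-1420261 / 175692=-8.08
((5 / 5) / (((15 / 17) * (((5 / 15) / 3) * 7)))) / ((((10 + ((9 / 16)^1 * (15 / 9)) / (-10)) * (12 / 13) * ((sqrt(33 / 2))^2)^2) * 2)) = 3536 / 12082455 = 0.00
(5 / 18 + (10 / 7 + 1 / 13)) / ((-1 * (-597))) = 2921 / 977886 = 0.00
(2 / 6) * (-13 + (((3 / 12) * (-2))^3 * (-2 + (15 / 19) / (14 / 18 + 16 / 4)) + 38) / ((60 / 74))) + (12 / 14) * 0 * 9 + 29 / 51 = 13279887 / 1111120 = 11.95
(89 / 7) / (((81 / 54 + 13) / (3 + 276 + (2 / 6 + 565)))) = 740.35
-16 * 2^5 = -512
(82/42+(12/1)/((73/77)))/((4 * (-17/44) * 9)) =-246367/234549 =-1.05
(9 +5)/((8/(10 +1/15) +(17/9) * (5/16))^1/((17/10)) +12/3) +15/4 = 23698209/3559484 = 6.66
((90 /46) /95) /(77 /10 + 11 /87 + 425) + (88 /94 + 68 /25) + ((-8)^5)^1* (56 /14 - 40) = 228089932843843218 /193353632525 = 1179651.66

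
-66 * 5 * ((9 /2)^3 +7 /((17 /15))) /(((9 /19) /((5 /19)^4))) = -151628125 /466412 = -325.09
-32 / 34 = -16 / 17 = -0.94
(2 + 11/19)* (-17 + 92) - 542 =-6623/19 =-348.58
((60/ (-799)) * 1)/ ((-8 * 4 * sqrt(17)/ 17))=15 * sqrt(17)/ 6392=0.01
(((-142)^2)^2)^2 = 165312903998914816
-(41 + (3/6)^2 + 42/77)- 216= -11343/44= -257.80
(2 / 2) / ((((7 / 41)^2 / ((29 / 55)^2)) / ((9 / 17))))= 12723489 / 2519825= 5.05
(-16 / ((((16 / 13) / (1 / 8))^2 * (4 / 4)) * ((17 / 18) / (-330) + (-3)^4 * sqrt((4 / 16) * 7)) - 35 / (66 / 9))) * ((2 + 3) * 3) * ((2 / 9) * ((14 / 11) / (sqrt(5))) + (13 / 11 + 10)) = -2654594765881344000 * sqrt(7) / 27186967061413439279 - 13428844344115200 * sqrt(35) / 27186967061413439279 - 3414422049386400 / 27186967061413439279 - 17272595733120 * sqrt(5) / 27186967061413439279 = -0.26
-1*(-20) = 20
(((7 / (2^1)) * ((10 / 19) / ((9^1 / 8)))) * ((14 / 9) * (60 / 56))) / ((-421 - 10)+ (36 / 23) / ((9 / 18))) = -32200 / 5048433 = -0.01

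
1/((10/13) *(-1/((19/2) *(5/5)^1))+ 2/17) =4199/154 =27.27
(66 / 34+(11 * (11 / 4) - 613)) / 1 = -39495 / 68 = -580.81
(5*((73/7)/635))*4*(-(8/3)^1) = -2336/2667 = -0.88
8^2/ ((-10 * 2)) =-16/ 5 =-3.20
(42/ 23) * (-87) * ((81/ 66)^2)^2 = -970942707/ 2693944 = -360.42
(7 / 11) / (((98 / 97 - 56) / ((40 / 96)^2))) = -2425 / 1207008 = -0.00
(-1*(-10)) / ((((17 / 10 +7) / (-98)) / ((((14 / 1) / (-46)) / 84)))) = 2450 / 6003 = 0.41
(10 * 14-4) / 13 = 136 / 13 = 10.46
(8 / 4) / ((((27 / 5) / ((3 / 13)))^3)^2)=31250 / 2565164201769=0.00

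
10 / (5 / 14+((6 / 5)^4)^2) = 54687500 / 25467749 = 2.15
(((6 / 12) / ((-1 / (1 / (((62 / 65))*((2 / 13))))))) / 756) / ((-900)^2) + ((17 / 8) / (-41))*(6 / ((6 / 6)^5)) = -0.31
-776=-776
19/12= 1.58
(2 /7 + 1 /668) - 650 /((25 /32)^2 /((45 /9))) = -124487109 /23380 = -5324.51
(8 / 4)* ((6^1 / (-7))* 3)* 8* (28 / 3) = -384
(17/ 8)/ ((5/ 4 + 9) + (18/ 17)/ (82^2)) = 485809/ 2343350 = 0.21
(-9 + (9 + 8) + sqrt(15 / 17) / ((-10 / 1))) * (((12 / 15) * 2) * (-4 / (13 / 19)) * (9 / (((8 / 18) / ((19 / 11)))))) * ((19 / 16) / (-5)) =2222316 / 3575 -555579 * sqrt(255) / 1215500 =614.33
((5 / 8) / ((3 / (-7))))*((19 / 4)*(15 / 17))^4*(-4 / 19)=4051096875 / 42762752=94.73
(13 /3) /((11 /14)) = 182 /33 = 5.52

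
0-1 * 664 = -664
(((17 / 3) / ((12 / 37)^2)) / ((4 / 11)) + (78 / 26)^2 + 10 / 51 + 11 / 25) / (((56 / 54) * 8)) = 115878011 / 6092800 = 19.02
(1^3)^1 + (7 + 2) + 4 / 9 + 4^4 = 2398 / 9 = 266.44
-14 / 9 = -1.56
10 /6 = 5 /3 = 1.67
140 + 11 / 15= 2111 / 15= 140.73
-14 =-14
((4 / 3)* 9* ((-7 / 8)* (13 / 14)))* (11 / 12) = -143 / 16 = -8.94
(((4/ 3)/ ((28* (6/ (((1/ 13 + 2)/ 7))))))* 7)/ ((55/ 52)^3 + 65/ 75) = 243360/ 30264703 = 0.01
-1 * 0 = 0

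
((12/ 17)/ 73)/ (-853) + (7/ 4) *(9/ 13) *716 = 11937527565/ 13761449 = 867.46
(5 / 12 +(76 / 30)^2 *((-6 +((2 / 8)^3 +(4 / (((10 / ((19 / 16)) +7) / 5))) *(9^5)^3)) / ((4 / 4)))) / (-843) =-2032875202877.08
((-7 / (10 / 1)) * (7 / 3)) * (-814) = 19943 / 15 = 1329.53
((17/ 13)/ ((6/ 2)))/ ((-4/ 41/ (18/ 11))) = -2091/ 286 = -7.31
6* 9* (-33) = -1782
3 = 3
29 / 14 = 2.07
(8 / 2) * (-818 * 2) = -6544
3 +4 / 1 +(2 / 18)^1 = 64 / 9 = 7.11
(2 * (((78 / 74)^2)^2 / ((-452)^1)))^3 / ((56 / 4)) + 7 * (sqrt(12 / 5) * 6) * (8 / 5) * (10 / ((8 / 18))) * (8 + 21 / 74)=-12381557655576425121 / 1063834430441503771327094384 + 926856 * sqrt(15) / 185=19403.77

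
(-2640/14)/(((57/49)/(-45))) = 138600/19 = 7294.74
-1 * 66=-66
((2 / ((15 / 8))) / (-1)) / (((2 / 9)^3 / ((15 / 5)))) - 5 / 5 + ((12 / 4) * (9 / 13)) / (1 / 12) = -17399 / 65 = -267.68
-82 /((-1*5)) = 82 /5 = 16.40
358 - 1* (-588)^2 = -345386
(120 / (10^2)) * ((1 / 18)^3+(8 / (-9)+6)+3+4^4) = 1540297 / 4860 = 316.93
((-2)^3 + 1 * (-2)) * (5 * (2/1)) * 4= -400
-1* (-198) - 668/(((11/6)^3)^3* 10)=197.71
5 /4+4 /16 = 3 /2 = 1.50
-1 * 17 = -17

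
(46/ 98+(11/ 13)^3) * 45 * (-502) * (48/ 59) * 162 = -20332626480000/ 6351527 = -3201218.62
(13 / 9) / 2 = 13 / 18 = 0.72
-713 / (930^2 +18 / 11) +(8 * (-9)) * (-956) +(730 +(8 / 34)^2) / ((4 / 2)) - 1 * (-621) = 191966221925753 / 2749522302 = 69818.03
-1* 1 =-1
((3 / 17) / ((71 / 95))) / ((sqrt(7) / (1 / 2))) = 285 * sqrt(7) / 16898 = 0.04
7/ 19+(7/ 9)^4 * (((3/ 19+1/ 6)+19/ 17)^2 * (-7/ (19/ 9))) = -112130632243/ 52022195244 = -2.16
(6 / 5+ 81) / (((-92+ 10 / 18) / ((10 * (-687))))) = 5082426 / 823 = 6175.49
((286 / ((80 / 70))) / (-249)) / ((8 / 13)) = -13013 / 7968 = -1.63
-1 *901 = -901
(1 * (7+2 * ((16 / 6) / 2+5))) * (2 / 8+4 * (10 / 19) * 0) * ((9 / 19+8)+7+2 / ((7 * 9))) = 273760 / 3591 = 76.24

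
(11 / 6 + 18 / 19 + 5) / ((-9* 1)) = -887 / 1026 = -0.86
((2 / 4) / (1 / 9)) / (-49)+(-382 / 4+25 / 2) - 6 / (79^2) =-50821051 / 611618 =-83.09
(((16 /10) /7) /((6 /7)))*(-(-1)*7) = 28 /15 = 1.87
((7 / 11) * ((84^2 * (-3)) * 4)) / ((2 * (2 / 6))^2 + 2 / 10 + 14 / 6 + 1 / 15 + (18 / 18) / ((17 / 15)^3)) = -32759490960 / 2268629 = -14440.22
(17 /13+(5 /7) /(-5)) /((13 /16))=1696 /1183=1.43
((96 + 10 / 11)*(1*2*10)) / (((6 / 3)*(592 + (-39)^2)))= 10660 / 23243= 0.46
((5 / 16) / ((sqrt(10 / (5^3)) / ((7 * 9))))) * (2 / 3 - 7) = -440.84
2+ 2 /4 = 2.50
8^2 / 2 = 32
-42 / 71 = -0.59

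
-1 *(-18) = 18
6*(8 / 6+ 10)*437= 29716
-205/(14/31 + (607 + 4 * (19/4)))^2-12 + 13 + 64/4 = 1282224359/75427280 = 17.00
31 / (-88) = -31 / 88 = -0.35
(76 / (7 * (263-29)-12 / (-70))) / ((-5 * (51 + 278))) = -19 / 673698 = -0.00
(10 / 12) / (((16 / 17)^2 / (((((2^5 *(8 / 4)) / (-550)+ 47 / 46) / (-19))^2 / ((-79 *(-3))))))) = 0.00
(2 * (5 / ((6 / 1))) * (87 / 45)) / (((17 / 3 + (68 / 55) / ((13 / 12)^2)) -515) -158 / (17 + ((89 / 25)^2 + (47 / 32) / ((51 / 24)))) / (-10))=-347861536165 / 54816209383956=-0.01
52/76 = 0.68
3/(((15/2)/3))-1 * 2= -4/5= -0.80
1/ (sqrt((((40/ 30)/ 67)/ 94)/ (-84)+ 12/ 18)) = 3*sqrt(11661408290)/ 264515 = 1.22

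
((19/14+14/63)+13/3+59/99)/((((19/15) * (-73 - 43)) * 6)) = -15035/2036496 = -0.01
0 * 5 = 0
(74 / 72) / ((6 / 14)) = 259 / 108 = 2.40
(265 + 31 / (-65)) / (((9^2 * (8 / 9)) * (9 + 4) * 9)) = 0.03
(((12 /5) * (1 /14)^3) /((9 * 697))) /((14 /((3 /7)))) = 1 /234289580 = 0.00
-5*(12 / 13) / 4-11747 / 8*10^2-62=-3819417 / 26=-146900.65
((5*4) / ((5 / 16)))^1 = 64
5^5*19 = 59375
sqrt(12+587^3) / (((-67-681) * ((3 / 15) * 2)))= -5 * sqrt(202262015) / 1496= -47.53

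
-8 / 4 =-2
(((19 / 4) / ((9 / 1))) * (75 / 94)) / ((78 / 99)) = 0.53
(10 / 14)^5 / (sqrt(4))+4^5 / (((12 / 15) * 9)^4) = 104538125 / 220541454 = 0.47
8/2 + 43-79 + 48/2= -8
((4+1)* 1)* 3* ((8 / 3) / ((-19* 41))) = -40 / 779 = -0.05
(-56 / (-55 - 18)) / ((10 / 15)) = 84 / 73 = 1.15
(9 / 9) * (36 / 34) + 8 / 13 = 1.67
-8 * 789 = -6312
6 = 6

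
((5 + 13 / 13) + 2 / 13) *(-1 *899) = -71920 / 13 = -5532.31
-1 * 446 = -446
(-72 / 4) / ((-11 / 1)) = 1.64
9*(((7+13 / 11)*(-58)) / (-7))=46980 / 77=610.13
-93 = -93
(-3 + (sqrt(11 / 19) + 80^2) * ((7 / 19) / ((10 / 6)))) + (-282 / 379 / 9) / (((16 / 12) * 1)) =21 * sqrt(209) / 1805 + 20330941 / 14402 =1411.84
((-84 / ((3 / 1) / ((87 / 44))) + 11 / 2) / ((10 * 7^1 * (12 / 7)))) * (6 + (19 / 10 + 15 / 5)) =-119573 / 26400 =-4.53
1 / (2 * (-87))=-1 / 174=-0.01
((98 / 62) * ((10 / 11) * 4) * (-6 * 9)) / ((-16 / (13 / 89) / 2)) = 171990 / 30349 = 5.67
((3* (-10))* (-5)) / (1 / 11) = 1650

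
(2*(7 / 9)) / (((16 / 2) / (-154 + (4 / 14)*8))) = -59 / 2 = -29.50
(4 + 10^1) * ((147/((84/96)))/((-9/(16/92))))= -3136/69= -45.45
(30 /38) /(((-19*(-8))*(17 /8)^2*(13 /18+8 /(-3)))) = -0.00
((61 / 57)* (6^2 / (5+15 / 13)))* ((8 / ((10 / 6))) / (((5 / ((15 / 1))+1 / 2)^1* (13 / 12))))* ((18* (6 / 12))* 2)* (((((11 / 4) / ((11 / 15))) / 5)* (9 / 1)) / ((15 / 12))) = 38421216 / 11875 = 3235.47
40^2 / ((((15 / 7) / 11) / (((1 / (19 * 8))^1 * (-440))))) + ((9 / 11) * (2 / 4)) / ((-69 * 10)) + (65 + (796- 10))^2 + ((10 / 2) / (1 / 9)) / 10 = 700430.06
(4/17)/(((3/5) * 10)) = 2/51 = 0.04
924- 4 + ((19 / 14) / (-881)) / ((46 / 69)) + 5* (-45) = 17144203 / 24668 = 695.00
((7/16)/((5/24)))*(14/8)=147/40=3.68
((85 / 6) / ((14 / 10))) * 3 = 425 / 14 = 30.36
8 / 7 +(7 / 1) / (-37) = 247 / 259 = 0.95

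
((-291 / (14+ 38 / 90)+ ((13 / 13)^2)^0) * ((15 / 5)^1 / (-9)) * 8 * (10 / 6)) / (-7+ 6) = -497840 / 5841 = -85.23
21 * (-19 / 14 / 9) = -19 / 6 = -3.17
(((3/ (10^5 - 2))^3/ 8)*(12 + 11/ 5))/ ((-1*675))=-71/ 999940001199992000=-0.00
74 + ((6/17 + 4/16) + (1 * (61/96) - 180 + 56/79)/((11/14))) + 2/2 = -9784157/64464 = -151.78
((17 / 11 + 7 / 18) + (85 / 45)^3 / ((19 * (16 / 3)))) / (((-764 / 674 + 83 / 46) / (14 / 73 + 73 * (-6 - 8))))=-13055834781500 / 4283753661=-3047.76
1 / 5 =0.20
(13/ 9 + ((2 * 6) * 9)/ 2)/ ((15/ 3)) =499/ 45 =11.09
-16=-16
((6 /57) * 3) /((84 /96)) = 48 /133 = 0.36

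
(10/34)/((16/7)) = 35/272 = 0.13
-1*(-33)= 33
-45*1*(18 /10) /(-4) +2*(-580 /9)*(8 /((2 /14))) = -259111 /36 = -7197.53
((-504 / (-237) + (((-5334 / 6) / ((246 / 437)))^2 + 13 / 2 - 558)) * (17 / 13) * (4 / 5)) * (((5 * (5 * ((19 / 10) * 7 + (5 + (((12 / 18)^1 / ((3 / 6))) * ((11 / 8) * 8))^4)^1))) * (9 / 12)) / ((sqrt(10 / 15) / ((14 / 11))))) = 4091512169468294715977 * sqrt(6) / 2839773816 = 3529195541954.08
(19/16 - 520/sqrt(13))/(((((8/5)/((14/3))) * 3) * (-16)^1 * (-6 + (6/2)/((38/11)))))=2527/179712 - 665 * sqrt(13)/1404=-1.69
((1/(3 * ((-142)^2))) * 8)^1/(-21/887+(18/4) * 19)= 3548/2293176105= 0.00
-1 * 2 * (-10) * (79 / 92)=17.17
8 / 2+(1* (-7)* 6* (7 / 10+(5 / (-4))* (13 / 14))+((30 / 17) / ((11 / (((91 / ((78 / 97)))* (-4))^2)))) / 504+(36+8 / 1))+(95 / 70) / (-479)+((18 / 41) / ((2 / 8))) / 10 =132.75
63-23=40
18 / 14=9 / 7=1.29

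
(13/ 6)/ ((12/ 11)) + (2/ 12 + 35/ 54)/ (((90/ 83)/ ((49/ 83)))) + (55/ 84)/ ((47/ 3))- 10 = -24075157/ 3197880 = -7.53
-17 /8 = -2.12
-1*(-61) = 61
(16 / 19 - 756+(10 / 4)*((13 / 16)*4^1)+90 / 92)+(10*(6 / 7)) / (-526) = -4801813967 / 6436136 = -746.07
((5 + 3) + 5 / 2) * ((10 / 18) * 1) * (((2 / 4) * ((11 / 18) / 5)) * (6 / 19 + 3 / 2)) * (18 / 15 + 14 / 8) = 1.91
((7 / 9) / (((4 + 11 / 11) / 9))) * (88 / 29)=616 / 145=4.25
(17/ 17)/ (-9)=-1/ 9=-0.11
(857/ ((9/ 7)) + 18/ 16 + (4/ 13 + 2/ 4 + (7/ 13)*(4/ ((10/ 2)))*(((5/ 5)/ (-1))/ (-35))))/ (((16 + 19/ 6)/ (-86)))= -51741943/ 17250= -2999.53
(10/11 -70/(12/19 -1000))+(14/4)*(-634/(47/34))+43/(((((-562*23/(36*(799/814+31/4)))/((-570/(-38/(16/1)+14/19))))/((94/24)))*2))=-4802221214949011/2072792768882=-2316.79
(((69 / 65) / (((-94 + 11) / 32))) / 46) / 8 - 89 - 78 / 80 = -3883369 / 43160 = -89.98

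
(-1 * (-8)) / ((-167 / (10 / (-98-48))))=40 / 12191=0.00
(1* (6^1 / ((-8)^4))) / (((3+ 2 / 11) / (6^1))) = 99 / 35840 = 0.00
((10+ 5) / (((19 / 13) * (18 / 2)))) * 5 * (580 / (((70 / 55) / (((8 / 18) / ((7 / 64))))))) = 10558.46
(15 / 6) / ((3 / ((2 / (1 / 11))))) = 55 / 3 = 18.33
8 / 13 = 0.62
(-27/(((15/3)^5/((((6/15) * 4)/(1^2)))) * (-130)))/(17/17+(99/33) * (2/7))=756/13203125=0.00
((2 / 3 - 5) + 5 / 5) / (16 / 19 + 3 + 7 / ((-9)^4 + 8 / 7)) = -4363825 / 5031279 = -0.87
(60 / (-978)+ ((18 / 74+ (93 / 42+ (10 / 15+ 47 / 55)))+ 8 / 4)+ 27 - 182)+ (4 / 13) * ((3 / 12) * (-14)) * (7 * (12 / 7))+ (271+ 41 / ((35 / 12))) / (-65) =-11590485139 / 69658050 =-166.39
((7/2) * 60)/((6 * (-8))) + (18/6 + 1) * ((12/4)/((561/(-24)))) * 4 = -9617/1496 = -6.43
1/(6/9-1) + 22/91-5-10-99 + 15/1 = -101.76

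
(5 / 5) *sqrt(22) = sqrt(22) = 4.69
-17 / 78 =-0.22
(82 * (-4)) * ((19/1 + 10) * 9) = -85608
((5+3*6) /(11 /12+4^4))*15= 4140 /3083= 1.34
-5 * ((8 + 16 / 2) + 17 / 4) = -405 / 4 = -101.25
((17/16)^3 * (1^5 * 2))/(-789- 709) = -4913/3067904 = -0.00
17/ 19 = 0.89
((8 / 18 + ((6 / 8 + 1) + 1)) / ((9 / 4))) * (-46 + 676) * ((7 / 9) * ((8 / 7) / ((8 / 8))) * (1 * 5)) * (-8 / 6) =-1288000 / 243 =-5300.41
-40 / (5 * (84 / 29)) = -58 / 21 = -2.76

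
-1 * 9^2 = -81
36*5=180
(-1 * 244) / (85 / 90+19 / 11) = -48312 / 529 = -91.33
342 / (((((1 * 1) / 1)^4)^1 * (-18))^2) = 19 / 18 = 1.06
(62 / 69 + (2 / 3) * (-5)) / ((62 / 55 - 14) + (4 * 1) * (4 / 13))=10010 / 47863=0.21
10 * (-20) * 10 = -2000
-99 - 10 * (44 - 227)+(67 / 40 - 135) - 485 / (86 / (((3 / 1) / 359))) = 986503259 / 617480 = 1597.63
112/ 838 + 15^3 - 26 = 1403287/ 419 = 3349.13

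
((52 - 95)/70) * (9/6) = -129/140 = -0.92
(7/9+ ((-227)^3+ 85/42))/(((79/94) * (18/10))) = -346350544675/44793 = -7732247.11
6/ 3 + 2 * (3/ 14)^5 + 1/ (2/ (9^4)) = 882703883/ 268912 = 3282.50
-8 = -8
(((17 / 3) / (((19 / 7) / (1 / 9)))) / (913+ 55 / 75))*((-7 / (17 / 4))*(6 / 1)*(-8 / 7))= 160 / 55803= 0.00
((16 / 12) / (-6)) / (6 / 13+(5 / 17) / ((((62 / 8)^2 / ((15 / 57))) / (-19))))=-212381 / 417699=-0.51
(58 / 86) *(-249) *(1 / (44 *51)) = -2407 / 32164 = -0.07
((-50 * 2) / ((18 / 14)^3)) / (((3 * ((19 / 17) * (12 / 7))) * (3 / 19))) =-1020425 / 19683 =-51.84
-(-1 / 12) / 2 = 1 / 24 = 0.04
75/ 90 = 0.83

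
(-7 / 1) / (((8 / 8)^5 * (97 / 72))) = -504 / 97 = -5.20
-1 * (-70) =70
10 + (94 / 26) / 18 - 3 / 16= 18745 / 1872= 10.01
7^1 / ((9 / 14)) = 98 / 9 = 10.89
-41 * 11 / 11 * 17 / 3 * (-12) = 2788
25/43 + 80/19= 3915/817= 4.79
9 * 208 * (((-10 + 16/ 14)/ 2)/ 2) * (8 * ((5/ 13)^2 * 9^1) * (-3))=12052800/ 91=132448.35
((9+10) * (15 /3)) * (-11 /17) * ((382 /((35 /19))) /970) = -758461 /57715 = -13.14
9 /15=0.60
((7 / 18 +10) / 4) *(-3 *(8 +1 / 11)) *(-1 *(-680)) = -128605 / 3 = -42868.33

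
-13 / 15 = -0.87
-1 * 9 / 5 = -9 / 5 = -1.80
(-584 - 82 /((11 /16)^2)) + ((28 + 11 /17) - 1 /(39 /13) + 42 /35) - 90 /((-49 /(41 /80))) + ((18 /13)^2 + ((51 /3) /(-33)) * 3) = -1485354384617 /2044082040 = -726.66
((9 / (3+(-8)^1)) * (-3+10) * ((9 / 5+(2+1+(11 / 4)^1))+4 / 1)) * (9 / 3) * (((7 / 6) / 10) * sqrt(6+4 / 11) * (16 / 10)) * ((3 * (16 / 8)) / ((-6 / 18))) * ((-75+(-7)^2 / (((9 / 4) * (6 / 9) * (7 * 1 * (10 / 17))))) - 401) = -195064443 * sqrt(770) / 3125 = -1732101.96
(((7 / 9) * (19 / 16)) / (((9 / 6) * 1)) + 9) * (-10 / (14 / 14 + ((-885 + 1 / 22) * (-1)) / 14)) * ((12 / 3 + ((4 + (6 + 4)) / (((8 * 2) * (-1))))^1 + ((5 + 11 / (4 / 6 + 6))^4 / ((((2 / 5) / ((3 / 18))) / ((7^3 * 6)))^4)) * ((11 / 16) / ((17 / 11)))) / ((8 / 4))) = -419049802589533658447965445 / 1189824823296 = -352194536863586.75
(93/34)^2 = 8649/1156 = 7.48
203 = 203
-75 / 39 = -25 / 13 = -1.92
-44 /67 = -0.66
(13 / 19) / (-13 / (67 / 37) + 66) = 871 / 74879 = 0.01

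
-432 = -432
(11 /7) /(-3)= -11 /21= -0.52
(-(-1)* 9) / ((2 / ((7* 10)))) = 315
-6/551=-0.01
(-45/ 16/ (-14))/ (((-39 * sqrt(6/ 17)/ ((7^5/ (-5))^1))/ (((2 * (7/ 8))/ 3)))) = 16807 * sqrt(102)/ 9984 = 17.00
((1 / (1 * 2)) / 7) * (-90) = -6.43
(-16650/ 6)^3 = -21369234375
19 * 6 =114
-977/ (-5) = 977/ 5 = 195.40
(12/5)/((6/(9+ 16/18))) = 178/45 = 3.96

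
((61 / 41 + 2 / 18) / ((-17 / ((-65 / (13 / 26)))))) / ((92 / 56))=1073800 / 144279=7.44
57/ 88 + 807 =807.65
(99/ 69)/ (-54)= -0.03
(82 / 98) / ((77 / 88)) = 328 / 343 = 0.96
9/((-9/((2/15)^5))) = -32/759375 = -0.00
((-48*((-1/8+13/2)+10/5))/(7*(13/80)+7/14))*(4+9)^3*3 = -211966560/131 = -1618065.34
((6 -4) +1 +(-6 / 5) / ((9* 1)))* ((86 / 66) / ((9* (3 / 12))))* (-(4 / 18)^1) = -14792 / 40095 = -0.37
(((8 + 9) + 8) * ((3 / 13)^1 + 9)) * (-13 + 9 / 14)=-259500 / 91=-2851.65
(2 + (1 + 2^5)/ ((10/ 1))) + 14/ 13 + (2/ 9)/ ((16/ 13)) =6.56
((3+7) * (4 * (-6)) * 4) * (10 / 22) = -4800 / 11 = -436.36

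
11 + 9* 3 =38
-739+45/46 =-33949/46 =-738.02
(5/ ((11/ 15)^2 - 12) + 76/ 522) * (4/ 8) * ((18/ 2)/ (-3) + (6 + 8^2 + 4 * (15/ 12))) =-782492/ 74791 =-10.46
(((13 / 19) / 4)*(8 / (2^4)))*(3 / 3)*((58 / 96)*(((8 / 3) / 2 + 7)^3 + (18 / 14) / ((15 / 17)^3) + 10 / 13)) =2588908967 / 86184000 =30.04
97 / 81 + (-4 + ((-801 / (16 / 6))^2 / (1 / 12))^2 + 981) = 24307629709459753 / 20736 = 1172242945093.55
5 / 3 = 1.67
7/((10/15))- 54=-87/2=-43.50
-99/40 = -2.48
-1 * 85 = -85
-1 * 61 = -61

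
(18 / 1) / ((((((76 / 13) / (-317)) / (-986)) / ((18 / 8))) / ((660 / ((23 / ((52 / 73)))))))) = 1411958201940 / 31901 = 44260625.12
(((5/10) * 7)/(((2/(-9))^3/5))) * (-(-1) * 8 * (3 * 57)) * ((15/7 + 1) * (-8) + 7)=79158465/2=39579232.50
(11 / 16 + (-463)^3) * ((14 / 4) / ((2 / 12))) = -33348956361 / 16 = -2084309772.56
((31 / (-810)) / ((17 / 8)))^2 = 15376 / 47403225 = 0.00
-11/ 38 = -0.29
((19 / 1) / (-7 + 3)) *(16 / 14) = -38 / 7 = -5.43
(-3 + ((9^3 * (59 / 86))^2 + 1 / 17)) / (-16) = -31448714257 / 2011712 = -15632.81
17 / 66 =0.26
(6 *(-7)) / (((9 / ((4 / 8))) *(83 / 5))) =-35 / 249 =-0.14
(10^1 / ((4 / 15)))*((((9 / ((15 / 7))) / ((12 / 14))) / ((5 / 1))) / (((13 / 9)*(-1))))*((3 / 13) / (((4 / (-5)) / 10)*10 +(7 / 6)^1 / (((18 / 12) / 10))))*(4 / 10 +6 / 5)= -35721 / 26533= -1.35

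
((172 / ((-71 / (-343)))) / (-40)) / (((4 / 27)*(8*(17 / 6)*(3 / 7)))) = -2787561 / 193120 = -14.43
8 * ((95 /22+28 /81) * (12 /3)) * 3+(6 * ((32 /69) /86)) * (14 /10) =447.78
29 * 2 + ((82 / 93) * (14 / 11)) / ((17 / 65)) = 1083298 / 17391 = 62.29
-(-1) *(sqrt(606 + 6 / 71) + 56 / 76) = 25.36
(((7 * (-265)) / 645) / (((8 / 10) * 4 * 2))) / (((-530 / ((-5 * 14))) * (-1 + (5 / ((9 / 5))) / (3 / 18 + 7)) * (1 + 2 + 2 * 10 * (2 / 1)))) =0.00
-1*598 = -598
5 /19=0.26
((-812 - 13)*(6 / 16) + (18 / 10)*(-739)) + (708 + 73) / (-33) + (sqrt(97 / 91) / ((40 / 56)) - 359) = -242669 / 120 + sqrt(8827) / 65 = -2020.80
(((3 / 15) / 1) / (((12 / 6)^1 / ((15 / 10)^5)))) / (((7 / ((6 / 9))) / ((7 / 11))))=81 / 1760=0.05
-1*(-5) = 5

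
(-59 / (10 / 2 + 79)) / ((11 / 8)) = -118 / 231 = -0.51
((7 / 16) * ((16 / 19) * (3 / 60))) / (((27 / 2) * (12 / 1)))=0.00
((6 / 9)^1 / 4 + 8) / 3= 49 / 18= 2.72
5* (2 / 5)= 2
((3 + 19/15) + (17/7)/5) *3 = 499/35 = 14.26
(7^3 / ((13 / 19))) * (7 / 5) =45619 / 65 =701.83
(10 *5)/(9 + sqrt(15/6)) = 900/157 -50 *sqrt(10)/157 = 4.73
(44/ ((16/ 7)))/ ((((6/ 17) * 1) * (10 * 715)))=119/ 15600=0.01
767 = 767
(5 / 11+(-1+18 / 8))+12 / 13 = 1503 / 572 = 2.63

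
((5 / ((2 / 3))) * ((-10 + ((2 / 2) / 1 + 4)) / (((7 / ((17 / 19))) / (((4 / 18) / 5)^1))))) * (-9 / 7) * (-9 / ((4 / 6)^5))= -557685 / 29792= -18.72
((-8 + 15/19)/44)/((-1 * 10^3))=137/836000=0.00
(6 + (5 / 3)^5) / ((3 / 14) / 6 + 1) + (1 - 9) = 71948 / 7047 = 10.21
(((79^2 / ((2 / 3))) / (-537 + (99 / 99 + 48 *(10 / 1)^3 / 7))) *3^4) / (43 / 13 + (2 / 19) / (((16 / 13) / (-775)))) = -1.90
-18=-18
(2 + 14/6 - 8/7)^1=67/21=3.19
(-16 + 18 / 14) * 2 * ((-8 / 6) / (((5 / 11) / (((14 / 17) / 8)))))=2266 / 255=8.89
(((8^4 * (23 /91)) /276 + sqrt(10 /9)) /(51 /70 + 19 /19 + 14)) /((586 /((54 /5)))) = 42 * sqrt(10) /107531 + 6144 /1397903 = 0.01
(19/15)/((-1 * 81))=-19/1215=-0.02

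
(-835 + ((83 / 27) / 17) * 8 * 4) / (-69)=380609 / 31671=12.02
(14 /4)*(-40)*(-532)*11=819280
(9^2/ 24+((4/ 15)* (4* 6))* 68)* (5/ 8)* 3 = 52629/ 64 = 822.33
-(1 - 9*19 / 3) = 56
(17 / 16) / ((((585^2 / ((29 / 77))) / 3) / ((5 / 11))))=493 / 309188880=0.00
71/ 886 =0.08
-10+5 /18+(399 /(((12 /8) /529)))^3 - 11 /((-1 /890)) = 50151558209834237 /18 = 2786197678324124.28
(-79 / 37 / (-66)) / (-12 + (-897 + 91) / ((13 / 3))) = -79 / 483516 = -0.00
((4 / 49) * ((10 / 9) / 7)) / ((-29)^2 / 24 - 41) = -320 / 147147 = -0.00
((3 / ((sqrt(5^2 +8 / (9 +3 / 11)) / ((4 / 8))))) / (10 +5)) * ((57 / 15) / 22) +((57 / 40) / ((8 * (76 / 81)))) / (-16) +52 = 19 * sqrt(67269) / 1450900 +1064717 / 20480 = 51.99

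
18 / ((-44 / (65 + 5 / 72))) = -4685 / 176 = -26.62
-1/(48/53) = -53/48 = -1.10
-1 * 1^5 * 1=-1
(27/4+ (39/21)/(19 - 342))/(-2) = -60995/18088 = -3.37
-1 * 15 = -15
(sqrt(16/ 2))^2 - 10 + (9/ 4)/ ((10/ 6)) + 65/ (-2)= -663/ 20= -33.15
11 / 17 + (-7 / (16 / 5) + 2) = 125 / 272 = 0.46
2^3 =8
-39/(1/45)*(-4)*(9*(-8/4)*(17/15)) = -143208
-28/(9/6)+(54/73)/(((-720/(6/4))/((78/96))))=-5232991/280320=-18.67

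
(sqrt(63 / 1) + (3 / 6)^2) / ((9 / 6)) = 5.46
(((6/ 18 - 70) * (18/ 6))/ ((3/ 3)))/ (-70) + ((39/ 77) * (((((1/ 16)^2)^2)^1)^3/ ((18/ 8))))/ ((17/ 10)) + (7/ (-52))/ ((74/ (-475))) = 1279274966343330456229/ 332296515208788049920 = 3.85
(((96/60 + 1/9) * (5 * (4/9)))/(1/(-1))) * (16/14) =-352/81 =-4.35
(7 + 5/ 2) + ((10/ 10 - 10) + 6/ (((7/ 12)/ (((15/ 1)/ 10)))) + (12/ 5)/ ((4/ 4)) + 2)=1423/ 70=20.33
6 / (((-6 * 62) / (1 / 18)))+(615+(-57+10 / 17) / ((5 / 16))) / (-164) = -5153617 / 1944630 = -2.65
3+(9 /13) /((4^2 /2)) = 321 /104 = 3.09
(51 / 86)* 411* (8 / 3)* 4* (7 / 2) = 391272 / 43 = 9099.35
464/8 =58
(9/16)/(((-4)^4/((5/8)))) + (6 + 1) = 229421/32768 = 7.00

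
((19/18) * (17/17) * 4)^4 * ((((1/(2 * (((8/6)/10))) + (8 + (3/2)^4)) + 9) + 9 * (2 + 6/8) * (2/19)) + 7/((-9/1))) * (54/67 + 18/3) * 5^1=394210599320/1318761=298924.98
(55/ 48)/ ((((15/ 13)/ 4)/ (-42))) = -1001/ 6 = -166.83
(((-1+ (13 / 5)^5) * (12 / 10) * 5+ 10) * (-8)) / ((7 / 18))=-322597152 / 21875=-14747.30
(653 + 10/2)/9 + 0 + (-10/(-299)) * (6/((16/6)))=393889/5382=73.19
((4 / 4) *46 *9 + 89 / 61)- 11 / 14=354131 / 854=414.67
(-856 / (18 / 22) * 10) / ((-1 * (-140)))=-4708 / 63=-74.73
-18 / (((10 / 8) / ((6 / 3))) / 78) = -11232 / 5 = -2246.40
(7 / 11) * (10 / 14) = 5 / 11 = 0.45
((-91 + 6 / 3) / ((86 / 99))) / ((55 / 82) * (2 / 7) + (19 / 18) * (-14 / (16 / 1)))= 182070504 / 1300793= 139.97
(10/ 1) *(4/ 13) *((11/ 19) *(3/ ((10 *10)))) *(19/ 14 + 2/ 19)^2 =4993593/ 43691830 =0.11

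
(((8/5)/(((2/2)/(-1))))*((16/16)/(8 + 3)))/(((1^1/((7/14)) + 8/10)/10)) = -40/77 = -0.52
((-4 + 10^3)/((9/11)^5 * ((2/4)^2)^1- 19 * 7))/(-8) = 80203398/85620083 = 0.94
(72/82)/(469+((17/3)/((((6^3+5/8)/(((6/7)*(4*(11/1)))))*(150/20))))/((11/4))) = 6550740/3499361849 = 0.00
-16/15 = -1.07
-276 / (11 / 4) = -1104 / 11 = -100.36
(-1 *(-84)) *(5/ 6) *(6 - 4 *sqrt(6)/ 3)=420 - 280 *sqrt(6)/ 3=191.38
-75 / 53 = -1.42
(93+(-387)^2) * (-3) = -449586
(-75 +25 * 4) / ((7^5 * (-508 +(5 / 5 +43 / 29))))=-145 / 49278124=-0.00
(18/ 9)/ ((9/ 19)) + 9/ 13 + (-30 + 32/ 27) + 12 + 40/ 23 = -82031/ 8073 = -10.16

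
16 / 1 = 16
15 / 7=2.14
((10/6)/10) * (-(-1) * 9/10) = 3/20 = 0.15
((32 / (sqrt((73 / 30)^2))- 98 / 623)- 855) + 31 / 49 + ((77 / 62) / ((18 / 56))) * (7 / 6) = -222992590193 / 266461461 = -836.87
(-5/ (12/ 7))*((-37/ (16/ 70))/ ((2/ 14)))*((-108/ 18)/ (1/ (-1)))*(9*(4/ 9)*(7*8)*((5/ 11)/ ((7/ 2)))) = 6345500/ 11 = 576863.64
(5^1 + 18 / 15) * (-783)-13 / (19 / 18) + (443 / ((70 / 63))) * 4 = -310851 / 95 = -3272.12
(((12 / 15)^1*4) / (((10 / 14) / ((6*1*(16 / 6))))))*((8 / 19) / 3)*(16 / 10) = 114688 / 7125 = 16.10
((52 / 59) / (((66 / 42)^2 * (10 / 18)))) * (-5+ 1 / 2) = -103194 / 35695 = -2.89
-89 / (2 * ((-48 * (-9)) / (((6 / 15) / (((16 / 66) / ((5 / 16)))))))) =-979 / 18432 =-0.05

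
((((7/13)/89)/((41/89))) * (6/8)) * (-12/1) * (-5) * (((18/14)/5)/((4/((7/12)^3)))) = 0.01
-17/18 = -0.94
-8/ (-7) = 8/ 7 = 1.14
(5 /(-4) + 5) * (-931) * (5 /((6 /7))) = -162925 /8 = -20365.62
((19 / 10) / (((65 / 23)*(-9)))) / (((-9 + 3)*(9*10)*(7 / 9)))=437 / 2457000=0.00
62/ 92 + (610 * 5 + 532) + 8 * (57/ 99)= 5445491/ 1518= 3587.28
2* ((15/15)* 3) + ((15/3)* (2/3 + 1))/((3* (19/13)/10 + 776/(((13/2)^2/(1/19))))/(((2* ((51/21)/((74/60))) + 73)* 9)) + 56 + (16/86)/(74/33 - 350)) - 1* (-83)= 186674622860798947/2093966617975373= 89.15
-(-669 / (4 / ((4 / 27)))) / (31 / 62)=446 / 9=49.56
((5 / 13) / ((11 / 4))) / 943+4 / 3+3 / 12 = 2562371 / 1618188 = 1.58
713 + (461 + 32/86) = 50498/43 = 1174.37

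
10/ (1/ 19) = 190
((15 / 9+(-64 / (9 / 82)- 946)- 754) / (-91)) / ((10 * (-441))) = -20533 / 3611790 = -0.01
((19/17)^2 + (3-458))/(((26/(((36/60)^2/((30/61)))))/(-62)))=371961591/469625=792.04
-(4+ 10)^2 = -196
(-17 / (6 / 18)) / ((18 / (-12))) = 34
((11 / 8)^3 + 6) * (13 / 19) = 57239 / 9728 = 5.88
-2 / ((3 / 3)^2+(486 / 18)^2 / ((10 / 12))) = -10 / 4379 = -0.00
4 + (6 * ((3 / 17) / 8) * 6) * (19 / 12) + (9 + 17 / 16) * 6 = 4463 / 68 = 65.63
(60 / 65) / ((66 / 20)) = 0.28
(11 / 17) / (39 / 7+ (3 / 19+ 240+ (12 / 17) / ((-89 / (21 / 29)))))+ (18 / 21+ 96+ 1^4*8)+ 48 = 1534357851881 / 10037682186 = 152.86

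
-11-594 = -605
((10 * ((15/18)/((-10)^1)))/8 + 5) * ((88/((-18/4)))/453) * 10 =-25850/12231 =-2.11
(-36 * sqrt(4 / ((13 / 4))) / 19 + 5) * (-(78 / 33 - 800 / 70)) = 3490 / 77 - 100512 * sqrt(13) / 19019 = 26.27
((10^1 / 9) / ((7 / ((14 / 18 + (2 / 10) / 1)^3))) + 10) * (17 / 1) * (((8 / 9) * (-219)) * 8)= -925457820032 / 3444525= -268675.02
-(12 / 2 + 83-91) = 2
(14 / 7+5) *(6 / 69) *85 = 1190 / 23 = 51.74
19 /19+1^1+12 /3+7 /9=61 /9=6.78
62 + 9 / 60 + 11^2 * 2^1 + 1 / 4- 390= -428 / 5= -85.60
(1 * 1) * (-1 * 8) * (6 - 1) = -40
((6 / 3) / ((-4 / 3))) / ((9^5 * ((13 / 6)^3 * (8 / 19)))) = -19 / 3203226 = -0.00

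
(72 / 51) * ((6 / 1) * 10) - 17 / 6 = 8351 / 102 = 81.87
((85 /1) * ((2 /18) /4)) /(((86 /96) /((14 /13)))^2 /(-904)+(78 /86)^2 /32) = 1782215895040 /18825996839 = 94.67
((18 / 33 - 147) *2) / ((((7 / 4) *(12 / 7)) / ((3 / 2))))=-1611 / 11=-146.45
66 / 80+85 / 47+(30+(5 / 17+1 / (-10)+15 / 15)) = 1081131 / 31960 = 33.83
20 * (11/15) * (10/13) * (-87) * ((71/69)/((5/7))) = -1268344/897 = -1413.98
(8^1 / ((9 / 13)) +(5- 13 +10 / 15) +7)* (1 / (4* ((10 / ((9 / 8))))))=0.32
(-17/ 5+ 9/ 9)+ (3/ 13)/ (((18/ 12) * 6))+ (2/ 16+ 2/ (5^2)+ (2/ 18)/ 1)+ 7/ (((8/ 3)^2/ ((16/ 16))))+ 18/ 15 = 23611/ 187200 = 0.13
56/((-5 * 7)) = -8/5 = -1.60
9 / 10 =0.90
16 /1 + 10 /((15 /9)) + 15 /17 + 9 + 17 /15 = 8419 /255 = 33.02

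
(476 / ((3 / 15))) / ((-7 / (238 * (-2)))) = 161840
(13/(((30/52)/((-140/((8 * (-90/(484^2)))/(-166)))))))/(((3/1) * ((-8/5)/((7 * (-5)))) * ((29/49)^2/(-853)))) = 3025462638562.89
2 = 2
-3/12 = -1/4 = -0.25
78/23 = 3.39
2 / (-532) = -1 / 266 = -0.00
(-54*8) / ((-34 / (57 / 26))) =6156 / 221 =27.86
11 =11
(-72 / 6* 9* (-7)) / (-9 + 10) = 756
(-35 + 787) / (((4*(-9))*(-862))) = 94 / 3879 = 0.02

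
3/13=0.23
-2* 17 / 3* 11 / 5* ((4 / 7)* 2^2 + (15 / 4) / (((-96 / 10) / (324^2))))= 214696757 / 210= 1022365.51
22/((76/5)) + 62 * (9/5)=21479/190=113.05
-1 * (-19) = 19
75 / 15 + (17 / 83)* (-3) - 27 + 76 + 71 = 10324 / 83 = 124.39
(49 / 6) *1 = 49 / 6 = 8.17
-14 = -14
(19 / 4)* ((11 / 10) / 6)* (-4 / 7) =-209 / 420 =-0.50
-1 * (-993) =993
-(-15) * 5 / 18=25 / 6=4.17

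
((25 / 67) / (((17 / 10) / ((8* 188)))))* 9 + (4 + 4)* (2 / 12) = 10156556 / 3417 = 2972.36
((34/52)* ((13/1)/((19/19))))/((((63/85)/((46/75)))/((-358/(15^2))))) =-2379626/212625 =-11.19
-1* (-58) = 58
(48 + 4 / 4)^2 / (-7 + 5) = -2401 / 2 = -1200.50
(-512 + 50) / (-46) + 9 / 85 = 19842 / 1955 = 10.15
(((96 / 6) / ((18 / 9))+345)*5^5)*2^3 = 8825000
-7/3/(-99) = 0.02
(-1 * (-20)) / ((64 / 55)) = 275 / 16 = 17.19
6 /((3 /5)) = 10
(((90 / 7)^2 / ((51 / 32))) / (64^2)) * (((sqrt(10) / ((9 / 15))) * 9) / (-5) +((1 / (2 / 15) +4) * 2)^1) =15525 / 26656 -2025 * sqrt(10) / 26656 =0.34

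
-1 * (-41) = 41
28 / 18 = 14 / 9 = 1.56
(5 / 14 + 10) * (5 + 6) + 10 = 123.93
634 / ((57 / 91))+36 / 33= 635318 / 627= 1013.27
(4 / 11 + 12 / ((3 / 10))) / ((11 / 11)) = 444 / 11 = 40.36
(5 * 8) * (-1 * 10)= -400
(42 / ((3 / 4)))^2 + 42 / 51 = 53326 / 17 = 3136.82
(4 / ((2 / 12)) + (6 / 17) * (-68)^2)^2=2742336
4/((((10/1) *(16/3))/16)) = 6/5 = 1.20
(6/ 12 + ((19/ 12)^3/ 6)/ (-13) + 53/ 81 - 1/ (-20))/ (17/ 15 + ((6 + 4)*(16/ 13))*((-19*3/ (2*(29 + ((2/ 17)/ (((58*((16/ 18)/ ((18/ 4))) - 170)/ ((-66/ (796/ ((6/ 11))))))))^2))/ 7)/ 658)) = 1360909252936706170553317/ 1334096697114441934714752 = 1.02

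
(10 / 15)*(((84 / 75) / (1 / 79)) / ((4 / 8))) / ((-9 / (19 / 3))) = -168112 / 2025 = -83.02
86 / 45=1.91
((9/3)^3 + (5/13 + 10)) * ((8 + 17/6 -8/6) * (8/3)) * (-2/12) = -2052/13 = -157.85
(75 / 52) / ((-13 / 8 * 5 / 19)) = -570 / 169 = -3.37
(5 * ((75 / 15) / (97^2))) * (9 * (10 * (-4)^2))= 36000 / 9409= 3.83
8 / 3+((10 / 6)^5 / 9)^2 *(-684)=-740770324 / 531441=-1393.89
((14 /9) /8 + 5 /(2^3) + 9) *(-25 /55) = -3535 /792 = -4.46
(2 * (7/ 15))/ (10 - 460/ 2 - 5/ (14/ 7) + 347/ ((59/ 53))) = 1652/ 157905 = 0.01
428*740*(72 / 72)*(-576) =-182430720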